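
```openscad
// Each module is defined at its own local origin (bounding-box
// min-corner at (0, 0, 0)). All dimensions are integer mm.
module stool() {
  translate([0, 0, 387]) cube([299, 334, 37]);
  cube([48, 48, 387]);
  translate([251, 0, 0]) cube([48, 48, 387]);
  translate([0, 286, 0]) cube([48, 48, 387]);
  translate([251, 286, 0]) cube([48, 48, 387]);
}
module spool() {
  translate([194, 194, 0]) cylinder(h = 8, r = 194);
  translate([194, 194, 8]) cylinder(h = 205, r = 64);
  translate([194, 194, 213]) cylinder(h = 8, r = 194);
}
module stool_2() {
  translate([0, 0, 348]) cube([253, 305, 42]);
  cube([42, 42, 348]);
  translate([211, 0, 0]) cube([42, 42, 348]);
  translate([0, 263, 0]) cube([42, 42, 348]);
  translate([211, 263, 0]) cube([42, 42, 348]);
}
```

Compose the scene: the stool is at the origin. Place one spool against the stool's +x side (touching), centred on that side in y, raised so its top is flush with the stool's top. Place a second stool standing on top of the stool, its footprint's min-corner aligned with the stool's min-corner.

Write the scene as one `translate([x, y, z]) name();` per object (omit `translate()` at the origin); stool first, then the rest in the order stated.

stool();
translate([299, -27, 203]) spool();
translate([0, 0, 424]) stool_2();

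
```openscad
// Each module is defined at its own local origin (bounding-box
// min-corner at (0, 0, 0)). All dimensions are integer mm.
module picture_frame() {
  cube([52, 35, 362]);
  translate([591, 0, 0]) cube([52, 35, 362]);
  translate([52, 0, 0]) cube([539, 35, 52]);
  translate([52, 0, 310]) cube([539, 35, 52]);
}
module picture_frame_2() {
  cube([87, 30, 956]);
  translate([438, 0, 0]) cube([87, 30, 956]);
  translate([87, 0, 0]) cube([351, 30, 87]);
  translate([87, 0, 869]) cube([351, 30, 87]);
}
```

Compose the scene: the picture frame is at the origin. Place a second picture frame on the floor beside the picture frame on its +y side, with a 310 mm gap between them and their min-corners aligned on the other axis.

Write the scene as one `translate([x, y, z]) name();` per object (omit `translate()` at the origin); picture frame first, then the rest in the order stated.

picture_frame();
translate([0, 345, 0]) picture_frame_2();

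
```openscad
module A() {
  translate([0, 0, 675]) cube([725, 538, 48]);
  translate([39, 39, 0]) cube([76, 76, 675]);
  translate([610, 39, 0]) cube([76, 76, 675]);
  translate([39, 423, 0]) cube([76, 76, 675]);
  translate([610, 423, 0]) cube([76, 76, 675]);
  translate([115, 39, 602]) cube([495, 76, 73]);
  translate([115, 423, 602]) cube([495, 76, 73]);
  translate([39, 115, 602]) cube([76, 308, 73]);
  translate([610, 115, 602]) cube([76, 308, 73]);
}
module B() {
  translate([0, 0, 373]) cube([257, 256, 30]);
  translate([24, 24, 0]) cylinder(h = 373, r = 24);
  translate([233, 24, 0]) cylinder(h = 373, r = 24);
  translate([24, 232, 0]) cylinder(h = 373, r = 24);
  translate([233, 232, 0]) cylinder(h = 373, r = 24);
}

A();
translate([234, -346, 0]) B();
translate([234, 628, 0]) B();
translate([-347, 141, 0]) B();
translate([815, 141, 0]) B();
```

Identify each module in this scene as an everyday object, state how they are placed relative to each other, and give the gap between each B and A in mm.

Each stool's nearest face is 90 mm from the table's bounding box.

A is a table. B is a stool. Four stools sit around the table at the −y, +y, −x, +x sides. The gap between each stool and the table is 90 mm.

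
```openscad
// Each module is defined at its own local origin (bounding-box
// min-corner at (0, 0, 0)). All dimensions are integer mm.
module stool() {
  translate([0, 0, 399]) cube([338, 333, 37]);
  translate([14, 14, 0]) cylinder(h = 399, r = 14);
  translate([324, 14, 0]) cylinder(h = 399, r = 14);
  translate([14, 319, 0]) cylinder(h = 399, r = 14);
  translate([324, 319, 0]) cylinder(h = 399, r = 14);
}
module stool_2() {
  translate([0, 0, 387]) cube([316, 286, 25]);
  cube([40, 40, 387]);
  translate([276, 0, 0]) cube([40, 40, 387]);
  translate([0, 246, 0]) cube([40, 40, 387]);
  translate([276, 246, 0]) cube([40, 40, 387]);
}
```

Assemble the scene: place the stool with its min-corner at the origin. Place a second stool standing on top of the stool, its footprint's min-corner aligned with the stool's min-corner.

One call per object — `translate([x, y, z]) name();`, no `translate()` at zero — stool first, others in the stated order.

stool();
translate([0, 0, 436]) stool_2();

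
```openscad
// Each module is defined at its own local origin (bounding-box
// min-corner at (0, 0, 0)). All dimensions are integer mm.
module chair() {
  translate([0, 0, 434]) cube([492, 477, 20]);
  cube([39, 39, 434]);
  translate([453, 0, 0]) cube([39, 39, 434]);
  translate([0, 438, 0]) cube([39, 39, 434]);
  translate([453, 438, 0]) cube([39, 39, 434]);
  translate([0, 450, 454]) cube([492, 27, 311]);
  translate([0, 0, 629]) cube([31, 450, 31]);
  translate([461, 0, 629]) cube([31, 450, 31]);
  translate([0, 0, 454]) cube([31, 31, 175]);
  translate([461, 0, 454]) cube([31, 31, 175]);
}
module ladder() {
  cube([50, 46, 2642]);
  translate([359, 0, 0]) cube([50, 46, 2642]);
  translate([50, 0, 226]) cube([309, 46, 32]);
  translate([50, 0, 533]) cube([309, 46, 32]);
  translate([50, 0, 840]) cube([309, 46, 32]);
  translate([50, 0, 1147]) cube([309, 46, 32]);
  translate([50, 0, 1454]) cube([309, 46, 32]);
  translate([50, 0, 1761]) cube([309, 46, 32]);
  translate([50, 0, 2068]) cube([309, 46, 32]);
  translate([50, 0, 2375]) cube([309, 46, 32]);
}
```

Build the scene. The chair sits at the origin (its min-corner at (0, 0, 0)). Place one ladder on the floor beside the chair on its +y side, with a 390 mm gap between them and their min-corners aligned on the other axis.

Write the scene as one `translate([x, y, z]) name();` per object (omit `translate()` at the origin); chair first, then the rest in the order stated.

chair();
translate([0, 867, 0]) ladder();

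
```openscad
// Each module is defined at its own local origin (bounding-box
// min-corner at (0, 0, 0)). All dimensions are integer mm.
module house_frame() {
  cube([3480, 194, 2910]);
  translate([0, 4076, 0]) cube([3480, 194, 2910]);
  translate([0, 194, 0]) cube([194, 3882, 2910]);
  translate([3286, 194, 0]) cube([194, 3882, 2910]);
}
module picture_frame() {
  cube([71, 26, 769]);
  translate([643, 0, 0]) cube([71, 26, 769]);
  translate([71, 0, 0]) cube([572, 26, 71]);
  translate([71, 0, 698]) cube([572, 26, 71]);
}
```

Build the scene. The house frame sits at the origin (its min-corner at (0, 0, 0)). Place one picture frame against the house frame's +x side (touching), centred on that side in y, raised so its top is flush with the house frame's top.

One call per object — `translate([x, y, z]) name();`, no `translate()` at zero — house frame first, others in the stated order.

house_frame();
translate([3480, 2122, 2141]) picture_frame();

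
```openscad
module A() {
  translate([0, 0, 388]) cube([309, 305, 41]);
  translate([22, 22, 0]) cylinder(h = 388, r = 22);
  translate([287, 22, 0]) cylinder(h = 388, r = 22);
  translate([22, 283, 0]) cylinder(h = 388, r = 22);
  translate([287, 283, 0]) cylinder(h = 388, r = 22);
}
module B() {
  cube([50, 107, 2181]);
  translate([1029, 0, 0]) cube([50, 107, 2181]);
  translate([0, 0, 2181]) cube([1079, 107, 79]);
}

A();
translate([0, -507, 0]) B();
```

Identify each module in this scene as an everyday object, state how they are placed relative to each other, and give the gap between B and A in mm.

A is a stool. B is a door frame. The door frame is on the floor beside the stool on its −y side. The gap between the door frame and the stool is 400 mm.

The door frame's nearest face is 400 mm from the stool's −y face.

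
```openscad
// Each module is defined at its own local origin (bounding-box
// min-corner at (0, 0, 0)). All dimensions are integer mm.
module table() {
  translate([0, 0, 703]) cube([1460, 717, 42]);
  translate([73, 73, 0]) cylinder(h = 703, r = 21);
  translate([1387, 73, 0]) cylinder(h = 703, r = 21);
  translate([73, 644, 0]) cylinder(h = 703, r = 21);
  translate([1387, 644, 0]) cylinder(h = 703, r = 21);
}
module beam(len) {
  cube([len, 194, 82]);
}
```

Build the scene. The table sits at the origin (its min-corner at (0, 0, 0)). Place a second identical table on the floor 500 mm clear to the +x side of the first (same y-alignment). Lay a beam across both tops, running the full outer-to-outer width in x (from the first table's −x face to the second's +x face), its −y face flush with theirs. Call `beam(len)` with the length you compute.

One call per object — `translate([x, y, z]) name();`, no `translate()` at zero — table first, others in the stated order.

table();
translate([1960, 0, 0]) table();
translate([0, 0, 745]) beam(3420);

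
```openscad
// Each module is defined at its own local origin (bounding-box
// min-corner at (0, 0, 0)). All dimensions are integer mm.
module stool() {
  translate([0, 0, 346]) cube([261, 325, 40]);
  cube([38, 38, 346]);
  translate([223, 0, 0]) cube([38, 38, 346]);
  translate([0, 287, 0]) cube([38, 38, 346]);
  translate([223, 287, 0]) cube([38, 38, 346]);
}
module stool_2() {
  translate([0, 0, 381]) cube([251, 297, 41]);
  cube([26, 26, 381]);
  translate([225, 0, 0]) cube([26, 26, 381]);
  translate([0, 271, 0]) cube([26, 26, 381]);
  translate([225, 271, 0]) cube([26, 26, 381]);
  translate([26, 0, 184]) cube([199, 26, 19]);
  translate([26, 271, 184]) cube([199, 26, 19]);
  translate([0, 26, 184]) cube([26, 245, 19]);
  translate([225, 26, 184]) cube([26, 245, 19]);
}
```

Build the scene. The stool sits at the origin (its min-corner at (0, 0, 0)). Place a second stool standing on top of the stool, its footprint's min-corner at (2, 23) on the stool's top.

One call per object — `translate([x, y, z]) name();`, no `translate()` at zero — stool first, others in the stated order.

stool();
translate([2, 23, 386]) stool_2();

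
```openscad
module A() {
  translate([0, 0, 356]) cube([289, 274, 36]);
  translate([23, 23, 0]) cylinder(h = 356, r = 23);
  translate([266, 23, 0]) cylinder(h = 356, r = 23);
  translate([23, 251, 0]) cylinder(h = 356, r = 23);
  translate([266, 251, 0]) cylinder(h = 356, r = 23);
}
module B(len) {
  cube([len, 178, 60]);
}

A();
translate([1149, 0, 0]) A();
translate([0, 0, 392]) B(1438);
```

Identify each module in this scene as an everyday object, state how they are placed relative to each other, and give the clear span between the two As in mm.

Second stool starts at x = 1149; first ends at x = 289; clear span = 1149 − 289 = 860 mm.

A is a stool. B is a beam. A beam spans the tops of two stools. The clear span between the two stools is 860 mm.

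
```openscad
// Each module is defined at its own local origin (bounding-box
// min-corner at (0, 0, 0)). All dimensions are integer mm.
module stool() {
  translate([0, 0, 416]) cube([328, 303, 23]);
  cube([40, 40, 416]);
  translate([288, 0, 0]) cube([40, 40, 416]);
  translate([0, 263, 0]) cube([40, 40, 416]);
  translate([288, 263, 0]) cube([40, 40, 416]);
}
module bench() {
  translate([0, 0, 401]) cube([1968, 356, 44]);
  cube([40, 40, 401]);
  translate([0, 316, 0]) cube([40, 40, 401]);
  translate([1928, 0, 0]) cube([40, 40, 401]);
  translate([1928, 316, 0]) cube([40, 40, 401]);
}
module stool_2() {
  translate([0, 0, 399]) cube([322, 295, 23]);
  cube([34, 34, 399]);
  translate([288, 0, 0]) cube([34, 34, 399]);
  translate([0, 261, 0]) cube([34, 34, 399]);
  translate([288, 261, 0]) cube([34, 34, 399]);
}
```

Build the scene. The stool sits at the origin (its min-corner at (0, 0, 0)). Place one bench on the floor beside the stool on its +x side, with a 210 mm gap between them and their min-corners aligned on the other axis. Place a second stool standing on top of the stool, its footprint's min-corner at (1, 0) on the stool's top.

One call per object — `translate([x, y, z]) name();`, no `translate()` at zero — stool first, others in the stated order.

stool();
translate([538, 0, 0]) bench();
translate([1, 0, 439]) stool_2();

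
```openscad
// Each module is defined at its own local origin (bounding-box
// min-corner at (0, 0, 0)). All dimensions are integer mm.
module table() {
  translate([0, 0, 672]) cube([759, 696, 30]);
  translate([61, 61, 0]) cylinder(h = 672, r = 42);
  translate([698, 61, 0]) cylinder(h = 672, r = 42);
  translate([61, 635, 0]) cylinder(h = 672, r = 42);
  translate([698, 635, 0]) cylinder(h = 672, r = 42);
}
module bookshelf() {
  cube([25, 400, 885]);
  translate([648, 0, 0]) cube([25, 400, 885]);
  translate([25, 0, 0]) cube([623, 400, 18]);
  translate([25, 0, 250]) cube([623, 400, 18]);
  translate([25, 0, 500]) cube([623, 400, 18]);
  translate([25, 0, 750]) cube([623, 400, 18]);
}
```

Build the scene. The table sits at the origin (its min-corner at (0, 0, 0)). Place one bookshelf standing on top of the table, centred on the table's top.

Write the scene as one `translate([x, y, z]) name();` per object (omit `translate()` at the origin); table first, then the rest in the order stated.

table();
translate([43, 148, 702]) bookshelf();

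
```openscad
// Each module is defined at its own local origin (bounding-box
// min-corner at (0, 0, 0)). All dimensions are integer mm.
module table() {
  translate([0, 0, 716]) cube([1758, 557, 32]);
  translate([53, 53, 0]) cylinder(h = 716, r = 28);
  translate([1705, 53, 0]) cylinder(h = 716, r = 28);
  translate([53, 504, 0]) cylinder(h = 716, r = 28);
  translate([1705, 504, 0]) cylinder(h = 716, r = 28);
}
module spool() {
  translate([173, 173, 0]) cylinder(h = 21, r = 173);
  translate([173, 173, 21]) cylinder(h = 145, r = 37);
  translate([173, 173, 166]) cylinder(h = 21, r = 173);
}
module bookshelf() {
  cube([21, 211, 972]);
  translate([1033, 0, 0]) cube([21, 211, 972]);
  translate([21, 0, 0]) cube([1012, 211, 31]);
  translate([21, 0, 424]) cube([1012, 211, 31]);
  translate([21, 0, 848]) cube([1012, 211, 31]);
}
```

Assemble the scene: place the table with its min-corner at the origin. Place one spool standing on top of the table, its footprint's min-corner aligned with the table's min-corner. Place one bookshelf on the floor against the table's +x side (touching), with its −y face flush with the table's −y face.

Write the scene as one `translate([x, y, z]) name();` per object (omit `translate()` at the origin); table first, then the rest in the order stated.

table();
translate([0, 0, 748]) spool();
translate([1758, 0, 0]) bookshelf();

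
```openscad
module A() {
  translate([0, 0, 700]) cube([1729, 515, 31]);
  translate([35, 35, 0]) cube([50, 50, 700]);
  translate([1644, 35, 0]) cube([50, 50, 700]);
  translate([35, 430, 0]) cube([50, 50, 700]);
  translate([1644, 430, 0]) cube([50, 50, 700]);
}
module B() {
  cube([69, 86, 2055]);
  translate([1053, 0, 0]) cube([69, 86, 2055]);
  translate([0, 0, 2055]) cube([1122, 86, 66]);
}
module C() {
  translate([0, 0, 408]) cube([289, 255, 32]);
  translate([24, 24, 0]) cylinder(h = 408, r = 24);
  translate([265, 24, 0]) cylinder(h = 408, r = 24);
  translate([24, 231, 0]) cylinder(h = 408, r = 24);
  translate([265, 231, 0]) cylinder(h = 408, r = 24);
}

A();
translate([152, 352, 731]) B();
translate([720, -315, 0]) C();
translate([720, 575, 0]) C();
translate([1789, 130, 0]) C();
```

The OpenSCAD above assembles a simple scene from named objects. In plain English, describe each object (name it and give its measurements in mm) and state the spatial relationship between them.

A is a table with a 1729×515 mm rectangular top, 31 mm thick, top surface at z = 731 mm, supported by four 50×50 mm square legs, each inset 35 mm from the nearest pair of top edges, running from the floor.

B is a rectangular door frame: two vertical jambs of 69×86 mm section, 2055 mm tall, with a clear opening 984 mm wide between their inner faces. A header 66 mm tall and 86 mm deep lies on top of the jambs and spans the full outside width.

C is a four-legged stool. The seat is a 289×255×32 mm slab whose top surface is at z = 440 mm; four round legs, each 48 mm in diameter, run from the floor (z = 0) to the underside of the seat, each leg's axis is inset half a diameter from the nearest pair of seat edges (so the leg's bounding box is flush with the corner).

The door frame is on top of the table. Three stools sit around the table at the −y, +y, +x sides.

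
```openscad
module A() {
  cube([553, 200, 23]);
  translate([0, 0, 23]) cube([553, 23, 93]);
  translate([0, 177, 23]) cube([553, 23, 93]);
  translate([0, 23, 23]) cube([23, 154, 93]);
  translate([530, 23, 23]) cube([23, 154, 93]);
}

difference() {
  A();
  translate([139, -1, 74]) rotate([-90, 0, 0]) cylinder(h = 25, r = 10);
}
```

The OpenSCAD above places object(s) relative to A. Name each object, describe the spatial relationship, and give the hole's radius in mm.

A is an open box. The open box has a circular hole through its front wall. The hole's radius is 10 mm.

The subtracted cylinder has r = 10 mm.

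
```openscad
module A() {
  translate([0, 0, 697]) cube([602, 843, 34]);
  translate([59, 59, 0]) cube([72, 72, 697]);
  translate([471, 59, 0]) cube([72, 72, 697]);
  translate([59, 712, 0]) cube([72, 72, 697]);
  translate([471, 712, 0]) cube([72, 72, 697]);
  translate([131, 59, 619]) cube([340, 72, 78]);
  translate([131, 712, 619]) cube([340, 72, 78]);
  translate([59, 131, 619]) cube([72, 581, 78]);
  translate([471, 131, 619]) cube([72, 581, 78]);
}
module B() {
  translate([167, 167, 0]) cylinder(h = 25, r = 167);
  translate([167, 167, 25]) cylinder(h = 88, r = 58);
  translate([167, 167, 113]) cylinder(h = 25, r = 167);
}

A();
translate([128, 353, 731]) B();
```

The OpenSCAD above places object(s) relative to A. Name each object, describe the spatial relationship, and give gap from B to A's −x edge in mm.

A is a table. B is a spool. The spool is on top of the table. The gap from the spool to the table's −x edge is 128 mm.

The spool's min-x is at 128; the table's min-x is 0; gap = 128 mm.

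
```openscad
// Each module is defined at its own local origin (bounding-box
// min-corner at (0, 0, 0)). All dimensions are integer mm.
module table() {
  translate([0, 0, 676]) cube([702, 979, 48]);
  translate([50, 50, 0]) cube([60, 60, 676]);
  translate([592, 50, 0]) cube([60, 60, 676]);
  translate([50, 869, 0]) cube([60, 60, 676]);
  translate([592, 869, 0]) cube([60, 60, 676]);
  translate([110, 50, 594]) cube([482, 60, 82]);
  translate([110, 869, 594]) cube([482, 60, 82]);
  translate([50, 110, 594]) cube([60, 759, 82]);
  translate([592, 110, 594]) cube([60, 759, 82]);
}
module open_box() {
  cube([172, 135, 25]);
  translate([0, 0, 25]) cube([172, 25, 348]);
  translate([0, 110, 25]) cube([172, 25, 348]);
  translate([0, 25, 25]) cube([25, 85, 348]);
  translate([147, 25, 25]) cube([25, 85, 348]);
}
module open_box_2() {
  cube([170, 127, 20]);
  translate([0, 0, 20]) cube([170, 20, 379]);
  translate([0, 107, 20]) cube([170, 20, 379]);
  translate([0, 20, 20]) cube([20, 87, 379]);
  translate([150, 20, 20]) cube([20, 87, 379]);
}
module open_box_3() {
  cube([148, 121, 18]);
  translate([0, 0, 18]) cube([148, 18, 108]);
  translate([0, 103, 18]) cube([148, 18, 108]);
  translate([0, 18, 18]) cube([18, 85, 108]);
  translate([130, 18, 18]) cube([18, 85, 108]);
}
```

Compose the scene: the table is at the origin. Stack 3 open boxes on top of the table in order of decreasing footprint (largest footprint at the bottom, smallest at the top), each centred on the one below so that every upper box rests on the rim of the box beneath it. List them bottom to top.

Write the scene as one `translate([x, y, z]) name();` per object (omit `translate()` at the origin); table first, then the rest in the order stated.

table();
translate([265, 422, 724]) open_box();
translate([266, 426, 1097]) open_box_2();
translate([277, 429, 1496]) open_box_3();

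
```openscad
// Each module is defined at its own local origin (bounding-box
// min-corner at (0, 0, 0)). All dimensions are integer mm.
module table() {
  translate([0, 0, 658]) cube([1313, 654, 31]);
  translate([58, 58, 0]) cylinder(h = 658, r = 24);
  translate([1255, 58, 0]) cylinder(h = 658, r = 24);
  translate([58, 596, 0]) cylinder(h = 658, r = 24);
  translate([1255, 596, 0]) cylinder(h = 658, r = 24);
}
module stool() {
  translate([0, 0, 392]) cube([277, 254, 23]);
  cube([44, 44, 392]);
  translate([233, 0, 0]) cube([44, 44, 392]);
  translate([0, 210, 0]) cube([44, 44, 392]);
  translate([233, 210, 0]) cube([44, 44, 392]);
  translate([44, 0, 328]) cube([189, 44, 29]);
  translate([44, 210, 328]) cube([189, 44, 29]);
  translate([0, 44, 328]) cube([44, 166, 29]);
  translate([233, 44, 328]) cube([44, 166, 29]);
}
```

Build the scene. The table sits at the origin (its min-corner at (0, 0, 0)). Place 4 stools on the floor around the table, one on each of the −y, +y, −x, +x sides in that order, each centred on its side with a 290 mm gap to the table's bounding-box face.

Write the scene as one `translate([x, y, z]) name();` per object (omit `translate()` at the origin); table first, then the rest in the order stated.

table();
translate([518, -544, 0]) stool();
translate([518, 944, 0]) stool();
translate([-567, 200, 0]) stool();
translate([1603, 200, 0]) stool();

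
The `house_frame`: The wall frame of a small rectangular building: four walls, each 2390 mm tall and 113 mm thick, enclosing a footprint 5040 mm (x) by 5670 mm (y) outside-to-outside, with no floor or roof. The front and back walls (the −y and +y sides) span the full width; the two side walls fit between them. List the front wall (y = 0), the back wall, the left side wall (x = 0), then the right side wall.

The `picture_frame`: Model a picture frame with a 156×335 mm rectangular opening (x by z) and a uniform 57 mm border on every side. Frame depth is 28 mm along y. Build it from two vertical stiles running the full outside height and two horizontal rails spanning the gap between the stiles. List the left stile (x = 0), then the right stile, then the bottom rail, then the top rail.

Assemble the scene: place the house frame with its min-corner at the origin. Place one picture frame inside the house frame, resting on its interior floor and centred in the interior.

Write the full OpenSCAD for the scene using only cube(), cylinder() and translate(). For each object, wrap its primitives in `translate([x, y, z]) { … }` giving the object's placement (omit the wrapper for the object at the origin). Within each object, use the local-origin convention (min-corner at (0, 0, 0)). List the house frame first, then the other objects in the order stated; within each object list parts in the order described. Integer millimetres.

cube([5040, 113, 2390]);
translate([0, 5557, 0]) cube([5040, 113, 2390]);
translate([0, 113, 0]) cube([113, 5444, 2390]);
translate([4927, 113, 0]) cube([113, 5444, 2390]);
translate([2385, 2821, 0]) {
  cube([57, 28, 449]);
  translate([213, 0, 0]) cube([57, 28, 449]);
  translate([57, 0, 0]) cube([156, 28, 57]);
  translate([57, 0, 392]) cube([156, 28, 57]);
}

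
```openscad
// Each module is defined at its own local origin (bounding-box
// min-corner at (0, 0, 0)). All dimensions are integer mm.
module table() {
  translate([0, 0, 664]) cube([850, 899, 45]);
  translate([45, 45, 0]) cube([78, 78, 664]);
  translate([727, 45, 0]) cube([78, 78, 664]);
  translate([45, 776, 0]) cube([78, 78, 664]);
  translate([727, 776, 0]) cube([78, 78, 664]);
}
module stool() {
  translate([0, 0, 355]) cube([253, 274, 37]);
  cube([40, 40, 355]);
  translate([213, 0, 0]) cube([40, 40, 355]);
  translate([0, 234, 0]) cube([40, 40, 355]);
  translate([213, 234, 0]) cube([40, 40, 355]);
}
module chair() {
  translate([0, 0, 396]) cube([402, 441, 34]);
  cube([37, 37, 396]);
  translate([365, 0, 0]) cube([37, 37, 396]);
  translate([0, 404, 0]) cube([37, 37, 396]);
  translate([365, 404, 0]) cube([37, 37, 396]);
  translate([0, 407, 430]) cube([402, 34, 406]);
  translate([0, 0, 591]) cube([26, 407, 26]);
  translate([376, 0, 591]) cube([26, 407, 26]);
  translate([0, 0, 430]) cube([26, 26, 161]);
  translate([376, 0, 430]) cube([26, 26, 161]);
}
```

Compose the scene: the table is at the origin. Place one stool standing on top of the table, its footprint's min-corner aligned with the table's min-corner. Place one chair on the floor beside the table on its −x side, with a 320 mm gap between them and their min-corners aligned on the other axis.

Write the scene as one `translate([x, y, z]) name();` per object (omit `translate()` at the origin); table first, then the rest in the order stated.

table();
translate([0, 0, 709]) stool();
translate([-722, 0, 0]) chair();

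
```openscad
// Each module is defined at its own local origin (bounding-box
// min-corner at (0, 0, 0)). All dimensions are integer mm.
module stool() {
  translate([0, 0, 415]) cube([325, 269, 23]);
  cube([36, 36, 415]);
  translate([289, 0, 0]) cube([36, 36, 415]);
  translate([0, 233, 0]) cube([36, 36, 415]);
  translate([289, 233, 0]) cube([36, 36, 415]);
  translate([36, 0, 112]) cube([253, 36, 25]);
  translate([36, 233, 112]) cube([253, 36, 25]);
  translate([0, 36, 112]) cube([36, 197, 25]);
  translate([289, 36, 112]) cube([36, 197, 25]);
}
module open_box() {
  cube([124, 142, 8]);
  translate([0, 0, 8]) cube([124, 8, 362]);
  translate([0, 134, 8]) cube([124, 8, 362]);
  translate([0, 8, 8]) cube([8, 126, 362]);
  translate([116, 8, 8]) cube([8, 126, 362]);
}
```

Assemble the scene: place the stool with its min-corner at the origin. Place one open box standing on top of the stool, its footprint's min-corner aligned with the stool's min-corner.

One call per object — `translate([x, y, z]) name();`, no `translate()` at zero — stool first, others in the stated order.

stool();
translate([0, 0, 438]) open_box();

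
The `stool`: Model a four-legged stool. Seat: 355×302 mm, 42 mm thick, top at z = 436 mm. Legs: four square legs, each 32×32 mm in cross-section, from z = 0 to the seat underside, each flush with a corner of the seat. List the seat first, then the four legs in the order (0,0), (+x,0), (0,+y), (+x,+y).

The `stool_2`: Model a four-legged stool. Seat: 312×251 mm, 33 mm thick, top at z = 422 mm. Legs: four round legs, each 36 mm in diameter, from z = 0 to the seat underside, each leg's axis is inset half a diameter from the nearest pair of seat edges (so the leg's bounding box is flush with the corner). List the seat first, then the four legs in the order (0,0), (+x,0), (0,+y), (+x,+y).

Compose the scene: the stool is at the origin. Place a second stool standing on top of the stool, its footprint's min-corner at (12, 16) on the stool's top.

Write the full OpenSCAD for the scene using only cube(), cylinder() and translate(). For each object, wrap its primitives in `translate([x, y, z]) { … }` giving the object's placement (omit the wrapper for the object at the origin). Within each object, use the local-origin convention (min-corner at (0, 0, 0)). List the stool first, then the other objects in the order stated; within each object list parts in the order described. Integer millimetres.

translate([0, 0, 394]) cube([355, 302, 42]);
cube([32, 32, 394]);
translate([323, 0, 0]) cube([32, 32, 394]);
translate([0, 270, 0]) cube([32, 32, 394]);
translate([323, 270, 0]) cube([32, 32, 394]);
translate([12, 16, 436]) {
  translate([0, 0, 389]) cube([312, 251, 33]);
  translate([18, 18, 0]) cylinder(h = 389, r = 18);
  translate([294, 18, 0]) cylinder(h = 389, r = 18);
  translate([18, 233, 0]) cylinder(h = 389, r = 18);
  translate([294, 233, 0]) cylinder(h = 389, r = 18);
}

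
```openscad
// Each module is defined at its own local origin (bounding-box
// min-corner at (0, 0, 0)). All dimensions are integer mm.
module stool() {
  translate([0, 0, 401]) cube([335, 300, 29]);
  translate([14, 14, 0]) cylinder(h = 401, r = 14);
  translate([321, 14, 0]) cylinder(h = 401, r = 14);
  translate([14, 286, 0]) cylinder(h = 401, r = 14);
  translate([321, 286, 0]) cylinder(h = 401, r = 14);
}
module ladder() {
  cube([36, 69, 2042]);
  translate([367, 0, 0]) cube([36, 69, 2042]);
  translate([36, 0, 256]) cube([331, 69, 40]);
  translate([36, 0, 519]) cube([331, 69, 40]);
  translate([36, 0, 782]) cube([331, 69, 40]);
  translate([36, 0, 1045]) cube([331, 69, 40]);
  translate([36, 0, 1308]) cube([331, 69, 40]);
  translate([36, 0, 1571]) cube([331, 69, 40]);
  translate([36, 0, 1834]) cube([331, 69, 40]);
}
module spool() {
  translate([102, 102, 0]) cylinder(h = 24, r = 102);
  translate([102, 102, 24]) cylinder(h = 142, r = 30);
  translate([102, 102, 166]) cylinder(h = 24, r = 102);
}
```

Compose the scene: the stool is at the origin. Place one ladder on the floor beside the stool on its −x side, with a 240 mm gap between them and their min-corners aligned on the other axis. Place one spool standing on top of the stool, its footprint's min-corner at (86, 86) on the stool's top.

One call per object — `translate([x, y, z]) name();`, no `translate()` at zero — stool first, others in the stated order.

stool();
translate([-643, 0, 0]) ladder();
translate([86, 86, 430]) spool();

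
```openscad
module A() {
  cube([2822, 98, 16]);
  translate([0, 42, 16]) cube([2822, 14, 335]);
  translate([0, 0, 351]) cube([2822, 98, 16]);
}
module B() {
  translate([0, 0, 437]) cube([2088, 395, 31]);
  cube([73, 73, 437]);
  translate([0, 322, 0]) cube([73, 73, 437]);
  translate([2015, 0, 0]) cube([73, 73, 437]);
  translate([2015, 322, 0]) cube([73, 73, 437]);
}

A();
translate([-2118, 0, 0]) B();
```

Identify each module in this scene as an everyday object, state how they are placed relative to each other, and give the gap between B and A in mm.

The bench's nearest face is 30 mm from the I-beam's −x face.

A is an I-beam. B is a bench. The bench is on the floor beside the I-beam on its −x side. The gap between the bench and the I-beam is 30 mm.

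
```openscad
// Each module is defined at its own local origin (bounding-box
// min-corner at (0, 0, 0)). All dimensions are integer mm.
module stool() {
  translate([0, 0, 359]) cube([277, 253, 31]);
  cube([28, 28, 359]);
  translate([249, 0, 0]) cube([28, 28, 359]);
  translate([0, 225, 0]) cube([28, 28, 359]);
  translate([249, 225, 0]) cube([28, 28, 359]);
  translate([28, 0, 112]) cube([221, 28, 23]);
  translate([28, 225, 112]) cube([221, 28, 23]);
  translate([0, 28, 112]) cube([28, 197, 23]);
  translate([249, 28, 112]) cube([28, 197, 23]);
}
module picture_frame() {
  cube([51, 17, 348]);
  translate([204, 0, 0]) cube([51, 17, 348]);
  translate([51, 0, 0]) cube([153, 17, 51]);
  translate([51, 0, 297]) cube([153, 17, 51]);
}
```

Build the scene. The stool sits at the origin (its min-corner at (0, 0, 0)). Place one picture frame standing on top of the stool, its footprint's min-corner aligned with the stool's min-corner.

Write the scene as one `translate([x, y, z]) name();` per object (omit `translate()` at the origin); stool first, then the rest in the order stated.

stool();
translate([0, 0, 390]) picture_frame();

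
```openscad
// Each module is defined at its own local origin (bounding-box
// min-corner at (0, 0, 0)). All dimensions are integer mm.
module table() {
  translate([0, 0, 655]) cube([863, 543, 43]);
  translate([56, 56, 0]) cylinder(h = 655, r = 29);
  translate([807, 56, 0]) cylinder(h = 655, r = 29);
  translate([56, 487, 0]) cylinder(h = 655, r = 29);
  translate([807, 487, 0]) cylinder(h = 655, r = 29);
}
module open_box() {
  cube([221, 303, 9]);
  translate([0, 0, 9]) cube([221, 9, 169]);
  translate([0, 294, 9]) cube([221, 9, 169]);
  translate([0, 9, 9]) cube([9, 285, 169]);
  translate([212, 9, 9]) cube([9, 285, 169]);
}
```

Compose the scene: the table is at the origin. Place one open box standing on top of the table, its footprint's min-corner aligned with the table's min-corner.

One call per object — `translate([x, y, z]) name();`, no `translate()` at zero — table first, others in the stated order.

table();
translate([0, 0, 698]) open_box();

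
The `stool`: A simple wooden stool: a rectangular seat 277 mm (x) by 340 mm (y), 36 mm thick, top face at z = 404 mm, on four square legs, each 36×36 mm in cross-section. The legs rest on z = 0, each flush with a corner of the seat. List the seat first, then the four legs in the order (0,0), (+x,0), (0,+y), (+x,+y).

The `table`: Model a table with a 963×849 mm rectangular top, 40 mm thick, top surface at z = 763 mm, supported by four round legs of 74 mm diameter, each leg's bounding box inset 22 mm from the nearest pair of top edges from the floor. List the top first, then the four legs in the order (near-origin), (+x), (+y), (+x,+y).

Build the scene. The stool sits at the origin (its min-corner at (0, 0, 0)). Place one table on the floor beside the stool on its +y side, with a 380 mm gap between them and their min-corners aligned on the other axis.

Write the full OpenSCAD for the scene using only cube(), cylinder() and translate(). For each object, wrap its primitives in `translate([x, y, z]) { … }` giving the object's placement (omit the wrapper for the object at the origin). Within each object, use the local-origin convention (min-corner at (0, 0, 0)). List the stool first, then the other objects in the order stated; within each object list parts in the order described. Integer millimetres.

translate([0, 0, 368]) cube([277, 340, 36]);
cube([36, 36, 368]);
translate([241, 0, 0]) cube([36, 36, 368]);
translate([0, 304, 0]) cube([36, 36, 368]);
translate([241, 304, 0]) cube([36, 36, 368]);
translate([0, 720, 0]) {
  translate([0, 0, 723]) cube([963, 849, 40]);
  translate([59, 59, 0]) cylinder(h = 723, r = 37);
  translate([904, 59, 0]) cylinder(h = 723, r = 37);
  translate([59, 790, 0]) cylinder(h = 723, r = 37);
  translate([904, 790, 0]) cylinder(h = 723, r = 37);
}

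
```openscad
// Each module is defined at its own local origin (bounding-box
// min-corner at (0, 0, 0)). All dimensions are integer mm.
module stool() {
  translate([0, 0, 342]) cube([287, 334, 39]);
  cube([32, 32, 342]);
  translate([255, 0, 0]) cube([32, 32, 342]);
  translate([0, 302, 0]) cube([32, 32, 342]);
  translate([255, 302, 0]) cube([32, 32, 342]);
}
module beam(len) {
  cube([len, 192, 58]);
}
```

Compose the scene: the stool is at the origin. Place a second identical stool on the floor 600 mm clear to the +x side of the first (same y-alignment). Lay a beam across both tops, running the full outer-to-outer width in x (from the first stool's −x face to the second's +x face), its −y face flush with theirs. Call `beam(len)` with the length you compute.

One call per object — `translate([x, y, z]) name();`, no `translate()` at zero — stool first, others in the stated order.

stool();
translate([887, 0, 0]) stool();
translate([0, 0, 381]) beam(1174);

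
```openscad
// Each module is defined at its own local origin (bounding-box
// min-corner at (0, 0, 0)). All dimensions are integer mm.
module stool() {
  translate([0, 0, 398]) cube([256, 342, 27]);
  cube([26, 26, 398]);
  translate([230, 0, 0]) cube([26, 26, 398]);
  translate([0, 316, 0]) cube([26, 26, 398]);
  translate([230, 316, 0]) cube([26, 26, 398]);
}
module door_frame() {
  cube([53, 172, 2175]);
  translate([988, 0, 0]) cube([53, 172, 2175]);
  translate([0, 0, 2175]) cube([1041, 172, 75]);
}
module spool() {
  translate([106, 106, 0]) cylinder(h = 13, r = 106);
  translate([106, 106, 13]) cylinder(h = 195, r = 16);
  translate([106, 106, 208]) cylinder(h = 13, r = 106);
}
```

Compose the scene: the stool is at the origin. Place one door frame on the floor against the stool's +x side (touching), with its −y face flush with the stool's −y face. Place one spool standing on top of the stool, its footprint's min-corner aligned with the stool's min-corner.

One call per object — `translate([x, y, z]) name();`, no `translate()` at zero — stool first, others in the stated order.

stool();
translate([256, 0, 0]) door_frame();
translate([0, 0, 425]) spool();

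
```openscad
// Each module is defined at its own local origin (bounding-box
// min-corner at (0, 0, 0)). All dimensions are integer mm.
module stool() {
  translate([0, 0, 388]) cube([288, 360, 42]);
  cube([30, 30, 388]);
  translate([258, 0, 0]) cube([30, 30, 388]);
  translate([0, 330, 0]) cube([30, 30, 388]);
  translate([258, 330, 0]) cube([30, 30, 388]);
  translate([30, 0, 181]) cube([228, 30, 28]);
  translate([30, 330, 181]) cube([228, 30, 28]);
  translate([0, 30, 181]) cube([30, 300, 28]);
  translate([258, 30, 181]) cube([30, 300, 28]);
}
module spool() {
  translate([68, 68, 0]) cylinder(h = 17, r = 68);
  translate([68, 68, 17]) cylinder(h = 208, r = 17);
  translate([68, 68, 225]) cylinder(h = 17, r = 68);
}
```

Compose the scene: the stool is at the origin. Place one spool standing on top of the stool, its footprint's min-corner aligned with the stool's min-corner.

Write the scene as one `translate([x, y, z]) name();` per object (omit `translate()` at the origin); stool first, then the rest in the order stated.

stool();
translate([0, 0, 430]) spool();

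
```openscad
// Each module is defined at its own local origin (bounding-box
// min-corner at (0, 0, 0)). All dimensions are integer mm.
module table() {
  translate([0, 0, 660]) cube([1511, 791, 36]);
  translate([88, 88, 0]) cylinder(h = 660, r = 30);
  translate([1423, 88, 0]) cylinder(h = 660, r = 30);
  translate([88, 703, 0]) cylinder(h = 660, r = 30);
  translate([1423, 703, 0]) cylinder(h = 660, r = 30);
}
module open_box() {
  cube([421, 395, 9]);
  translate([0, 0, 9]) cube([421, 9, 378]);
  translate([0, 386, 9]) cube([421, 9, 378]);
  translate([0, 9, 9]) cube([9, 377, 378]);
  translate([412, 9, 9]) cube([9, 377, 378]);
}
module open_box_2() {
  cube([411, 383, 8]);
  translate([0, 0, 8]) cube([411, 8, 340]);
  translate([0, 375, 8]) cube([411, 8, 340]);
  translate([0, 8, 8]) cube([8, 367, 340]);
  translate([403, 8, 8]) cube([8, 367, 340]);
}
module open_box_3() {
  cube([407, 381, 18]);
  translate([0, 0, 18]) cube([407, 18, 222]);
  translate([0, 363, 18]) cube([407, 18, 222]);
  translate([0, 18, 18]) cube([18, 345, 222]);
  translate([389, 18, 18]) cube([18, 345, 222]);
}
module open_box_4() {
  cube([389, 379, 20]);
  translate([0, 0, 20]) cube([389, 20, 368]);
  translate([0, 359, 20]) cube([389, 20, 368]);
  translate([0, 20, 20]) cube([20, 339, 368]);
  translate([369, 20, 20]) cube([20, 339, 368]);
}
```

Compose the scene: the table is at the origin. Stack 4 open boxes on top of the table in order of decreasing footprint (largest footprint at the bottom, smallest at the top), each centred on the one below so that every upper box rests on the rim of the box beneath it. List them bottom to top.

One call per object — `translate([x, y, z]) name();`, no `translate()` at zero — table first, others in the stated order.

table();
translate([545, 198, 696]) open_box();
translate([550, 204, 1083]) open_box_2();
translate([552, 205, 1431]) open_box_3();
translate([561, 206, 1671]) open_box_4();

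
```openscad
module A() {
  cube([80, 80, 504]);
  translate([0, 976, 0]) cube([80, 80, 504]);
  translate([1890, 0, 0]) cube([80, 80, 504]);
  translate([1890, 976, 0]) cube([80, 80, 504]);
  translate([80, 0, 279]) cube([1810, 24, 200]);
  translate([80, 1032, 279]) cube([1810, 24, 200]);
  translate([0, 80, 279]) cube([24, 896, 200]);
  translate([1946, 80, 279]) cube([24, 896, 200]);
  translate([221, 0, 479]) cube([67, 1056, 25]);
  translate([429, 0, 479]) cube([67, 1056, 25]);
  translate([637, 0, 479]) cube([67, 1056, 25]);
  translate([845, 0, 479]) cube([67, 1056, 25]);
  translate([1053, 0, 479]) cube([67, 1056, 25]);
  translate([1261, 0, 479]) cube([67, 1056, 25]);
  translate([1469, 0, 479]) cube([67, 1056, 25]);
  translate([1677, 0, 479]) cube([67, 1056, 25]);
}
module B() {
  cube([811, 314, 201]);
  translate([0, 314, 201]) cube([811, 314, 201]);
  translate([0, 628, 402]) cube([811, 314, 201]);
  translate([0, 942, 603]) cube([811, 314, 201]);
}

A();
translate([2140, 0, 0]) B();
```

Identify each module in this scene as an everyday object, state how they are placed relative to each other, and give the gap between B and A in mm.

The staircase's nearest face is 170 mm from the bed frame's +x face.

A is a bed frame. B is a staircase. The staircase is on the floor beside the bed frame on its +x side. The gap between the staircase and the bed frame is 170 mm.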